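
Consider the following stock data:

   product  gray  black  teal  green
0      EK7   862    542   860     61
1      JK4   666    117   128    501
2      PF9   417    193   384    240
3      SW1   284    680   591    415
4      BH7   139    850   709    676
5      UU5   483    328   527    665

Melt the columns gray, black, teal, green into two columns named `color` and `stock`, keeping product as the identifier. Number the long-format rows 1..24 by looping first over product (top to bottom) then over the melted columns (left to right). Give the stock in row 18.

24 rows total (6 × 4). Row 18: index ⌊(18-1)/4⌋ = 4 into product → BH7; (18-1) mod 4 = 1 into the melted columns → black.
So row 18 is (BH7, black, 850); stock = 850.

850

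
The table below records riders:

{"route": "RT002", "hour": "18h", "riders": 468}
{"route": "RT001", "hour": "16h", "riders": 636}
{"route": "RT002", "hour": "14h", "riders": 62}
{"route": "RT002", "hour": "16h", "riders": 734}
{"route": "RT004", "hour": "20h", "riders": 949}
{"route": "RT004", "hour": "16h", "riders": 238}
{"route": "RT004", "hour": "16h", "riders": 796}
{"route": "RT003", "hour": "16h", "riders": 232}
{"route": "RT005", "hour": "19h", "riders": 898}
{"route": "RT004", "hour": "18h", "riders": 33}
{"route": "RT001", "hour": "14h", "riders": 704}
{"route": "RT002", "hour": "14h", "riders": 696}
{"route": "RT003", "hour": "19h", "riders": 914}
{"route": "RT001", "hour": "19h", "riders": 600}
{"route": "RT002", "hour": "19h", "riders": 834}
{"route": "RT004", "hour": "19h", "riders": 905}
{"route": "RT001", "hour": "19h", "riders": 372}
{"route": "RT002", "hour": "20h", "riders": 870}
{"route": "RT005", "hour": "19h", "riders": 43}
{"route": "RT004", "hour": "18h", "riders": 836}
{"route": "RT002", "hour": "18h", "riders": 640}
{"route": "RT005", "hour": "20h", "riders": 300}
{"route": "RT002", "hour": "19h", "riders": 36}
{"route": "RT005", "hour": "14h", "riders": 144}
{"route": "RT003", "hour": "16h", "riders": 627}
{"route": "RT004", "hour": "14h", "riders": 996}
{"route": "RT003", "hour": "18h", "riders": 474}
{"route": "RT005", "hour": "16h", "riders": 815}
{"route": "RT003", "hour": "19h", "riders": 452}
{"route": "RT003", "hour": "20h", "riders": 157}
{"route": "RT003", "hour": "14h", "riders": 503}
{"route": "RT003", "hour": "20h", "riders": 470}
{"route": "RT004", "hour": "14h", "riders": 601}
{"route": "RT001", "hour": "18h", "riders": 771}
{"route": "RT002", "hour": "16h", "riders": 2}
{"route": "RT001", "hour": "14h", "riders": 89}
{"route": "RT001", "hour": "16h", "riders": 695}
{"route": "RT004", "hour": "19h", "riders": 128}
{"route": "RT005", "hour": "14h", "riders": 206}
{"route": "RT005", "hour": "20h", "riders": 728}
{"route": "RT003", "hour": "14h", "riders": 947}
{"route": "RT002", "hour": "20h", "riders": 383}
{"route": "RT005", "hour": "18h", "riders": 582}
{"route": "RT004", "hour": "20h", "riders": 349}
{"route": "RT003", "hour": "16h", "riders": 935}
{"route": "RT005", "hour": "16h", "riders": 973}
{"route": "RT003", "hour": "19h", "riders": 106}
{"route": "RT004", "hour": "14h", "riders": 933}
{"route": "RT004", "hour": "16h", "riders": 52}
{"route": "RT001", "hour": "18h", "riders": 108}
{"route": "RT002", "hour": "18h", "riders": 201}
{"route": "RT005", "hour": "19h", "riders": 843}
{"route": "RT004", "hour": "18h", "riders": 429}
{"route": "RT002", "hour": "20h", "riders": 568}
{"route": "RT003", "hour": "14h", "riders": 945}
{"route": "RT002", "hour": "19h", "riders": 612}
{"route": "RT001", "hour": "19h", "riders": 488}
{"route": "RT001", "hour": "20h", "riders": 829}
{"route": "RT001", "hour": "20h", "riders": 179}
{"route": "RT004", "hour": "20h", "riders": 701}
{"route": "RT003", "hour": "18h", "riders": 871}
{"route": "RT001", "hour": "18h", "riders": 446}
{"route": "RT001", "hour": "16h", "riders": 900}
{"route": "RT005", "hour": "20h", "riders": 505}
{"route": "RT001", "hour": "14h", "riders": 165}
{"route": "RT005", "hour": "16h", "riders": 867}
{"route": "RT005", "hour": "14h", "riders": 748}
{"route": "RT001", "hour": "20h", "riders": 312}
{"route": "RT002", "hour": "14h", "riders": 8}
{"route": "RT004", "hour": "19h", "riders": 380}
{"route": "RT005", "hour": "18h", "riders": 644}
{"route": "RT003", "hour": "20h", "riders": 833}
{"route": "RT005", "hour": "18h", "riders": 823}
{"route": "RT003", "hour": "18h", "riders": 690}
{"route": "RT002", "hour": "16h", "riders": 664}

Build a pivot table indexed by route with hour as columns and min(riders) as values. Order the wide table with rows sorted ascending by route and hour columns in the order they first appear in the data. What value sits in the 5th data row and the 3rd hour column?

With rows sorted ascending by route, row 5 is route=RT005. hour columns in first-appearance order: 18h, 16h, 14h, 20h, 19h; column 3 is 14h.
Long rows with route=RT005, hour=14h: min(144, 206, 748) = 144.

144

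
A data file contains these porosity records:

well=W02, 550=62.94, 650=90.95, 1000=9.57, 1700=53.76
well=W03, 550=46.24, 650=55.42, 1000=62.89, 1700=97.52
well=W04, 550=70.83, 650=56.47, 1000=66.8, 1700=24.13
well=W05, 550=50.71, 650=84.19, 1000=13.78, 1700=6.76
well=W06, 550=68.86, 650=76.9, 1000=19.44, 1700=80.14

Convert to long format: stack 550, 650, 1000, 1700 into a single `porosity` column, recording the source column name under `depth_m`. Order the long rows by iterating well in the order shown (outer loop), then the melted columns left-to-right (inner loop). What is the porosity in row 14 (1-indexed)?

20 rows total (5 × 4). Row 14: index ⌊(14-1)/4⌋ = 3 into well → W05; (14-1) mod 4 = 1 into the melted columns → 650.
So row 14 is (W05, 650, 84.19); porosity = 84.19.

84.19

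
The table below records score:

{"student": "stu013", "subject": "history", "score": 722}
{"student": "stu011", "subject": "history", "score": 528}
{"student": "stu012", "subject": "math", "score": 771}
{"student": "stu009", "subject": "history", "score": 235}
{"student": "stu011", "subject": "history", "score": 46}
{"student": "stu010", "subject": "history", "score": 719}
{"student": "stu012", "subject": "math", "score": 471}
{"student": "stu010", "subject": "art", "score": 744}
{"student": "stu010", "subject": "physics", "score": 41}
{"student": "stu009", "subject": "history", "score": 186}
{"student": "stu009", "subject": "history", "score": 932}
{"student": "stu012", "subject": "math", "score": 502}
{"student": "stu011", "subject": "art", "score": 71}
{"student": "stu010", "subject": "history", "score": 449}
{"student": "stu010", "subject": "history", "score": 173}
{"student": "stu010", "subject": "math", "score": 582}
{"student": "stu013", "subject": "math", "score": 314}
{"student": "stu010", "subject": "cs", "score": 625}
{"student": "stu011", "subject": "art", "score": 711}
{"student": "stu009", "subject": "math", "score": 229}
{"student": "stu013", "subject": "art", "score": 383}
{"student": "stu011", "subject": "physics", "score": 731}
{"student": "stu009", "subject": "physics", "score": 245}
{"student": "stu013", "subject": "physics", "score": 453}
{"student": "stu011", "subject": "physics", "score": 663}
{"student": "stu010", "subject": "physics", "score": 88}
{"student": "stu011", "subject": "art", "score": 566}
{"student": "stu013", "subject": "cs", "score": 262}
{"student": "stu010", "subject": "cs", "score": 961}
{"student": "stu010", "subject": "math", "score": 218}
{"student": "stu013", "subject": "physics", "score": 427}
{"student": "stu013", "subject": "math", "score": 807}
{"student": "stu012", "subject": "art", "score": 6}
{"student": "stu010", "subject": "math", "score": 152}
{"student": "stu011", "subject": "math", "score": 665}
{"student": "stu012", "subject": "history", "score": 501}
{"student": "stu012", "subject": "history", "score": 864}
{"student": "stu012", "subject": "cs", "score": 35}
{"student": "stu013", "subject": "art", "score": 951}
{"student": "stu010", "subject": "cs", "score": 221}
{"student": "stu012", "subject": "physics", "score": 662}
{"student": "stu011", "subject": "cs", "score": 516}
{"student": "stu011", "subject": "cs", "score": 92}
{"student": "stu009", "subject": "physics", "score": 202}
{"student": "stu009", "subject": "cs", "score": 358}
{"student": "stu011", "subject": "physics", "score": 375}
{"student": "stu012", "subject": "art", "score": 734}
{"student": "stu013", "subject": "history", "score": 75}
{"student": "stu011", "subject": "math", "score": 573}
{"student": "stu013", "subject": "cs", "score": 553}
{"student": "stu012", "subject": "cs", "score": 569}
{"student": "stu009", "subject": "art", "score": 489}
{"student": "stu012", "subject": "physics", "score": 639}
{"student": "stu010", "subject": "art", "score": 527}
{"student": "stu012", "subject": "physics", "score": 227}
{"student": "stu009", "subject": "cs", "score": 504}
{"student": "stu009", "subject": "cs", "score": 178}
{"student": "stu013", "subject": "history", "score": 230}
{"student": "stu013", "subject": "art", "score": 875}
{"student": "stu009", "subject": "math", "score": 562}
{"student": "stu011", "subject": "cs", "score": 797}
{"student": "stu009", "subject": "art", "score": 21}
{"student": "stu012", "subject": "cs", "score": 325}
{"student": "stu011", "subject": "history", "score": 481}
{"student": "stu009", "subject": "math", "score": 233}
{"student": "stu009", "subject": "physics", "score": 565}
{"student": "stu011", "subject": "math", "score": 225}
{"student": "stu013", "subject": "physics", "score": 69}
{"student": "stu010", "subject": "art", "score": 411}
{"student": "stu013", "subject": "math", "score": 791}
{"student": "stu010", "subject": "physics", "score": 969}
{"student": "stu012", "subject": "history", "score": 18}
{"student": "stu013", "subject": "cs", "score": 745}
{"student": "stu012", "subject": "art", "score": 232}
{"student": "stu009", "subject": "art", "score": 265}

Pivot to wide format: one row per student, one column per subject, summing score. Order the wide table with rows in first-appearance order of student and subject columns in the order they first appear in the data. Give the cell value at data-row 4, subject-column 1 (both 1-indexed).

1353

With rows in first-appearance order of student, row 4 is student=stu009. subject columns in first-appearance order: history, math, art, physics, cs; column 1 is history.
Long rows with student=stu009, subject=history: 235 + 186 + 932 = 1353.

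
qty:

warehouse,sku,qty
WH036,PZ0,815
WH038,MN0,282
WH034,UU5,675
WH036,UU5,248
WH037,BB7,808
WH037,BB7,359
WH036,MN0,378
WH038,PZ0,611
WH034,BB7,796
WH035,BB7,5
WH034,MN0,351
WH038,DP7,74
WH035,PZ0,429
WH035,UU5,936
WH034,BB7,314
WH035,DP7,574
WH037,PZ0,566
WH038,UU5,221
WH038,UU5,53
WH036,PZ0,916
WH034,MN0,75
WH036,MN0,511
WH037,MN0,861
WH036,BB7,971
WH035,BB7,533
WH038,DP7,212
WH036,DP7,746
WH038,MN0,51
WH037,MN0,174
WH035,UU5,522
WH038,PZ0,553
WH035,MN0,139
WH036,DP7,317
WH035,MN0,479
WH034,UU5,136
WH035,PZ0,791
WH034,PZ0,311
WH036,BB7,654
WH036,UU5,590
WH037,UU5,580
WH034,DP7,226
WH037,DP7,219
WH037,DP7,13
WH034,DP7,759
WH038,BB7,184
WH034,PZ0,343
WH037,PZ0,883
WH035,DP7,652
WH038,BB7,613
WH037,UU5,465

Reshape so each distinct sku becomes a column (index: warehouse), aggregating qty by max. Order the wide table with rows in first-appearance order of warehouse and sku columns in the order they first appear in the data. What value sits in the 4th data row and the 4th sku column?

808

With rows in first-appearance order of warehouse, row 4 is warehouse=WH037. sku columns in first-appearance order: PZ0, MN0, UU5, BB7, DP7; column 4 is BB7.
Long rows with warehouse=WH037, sku=BB7: max(808, 359) = 808.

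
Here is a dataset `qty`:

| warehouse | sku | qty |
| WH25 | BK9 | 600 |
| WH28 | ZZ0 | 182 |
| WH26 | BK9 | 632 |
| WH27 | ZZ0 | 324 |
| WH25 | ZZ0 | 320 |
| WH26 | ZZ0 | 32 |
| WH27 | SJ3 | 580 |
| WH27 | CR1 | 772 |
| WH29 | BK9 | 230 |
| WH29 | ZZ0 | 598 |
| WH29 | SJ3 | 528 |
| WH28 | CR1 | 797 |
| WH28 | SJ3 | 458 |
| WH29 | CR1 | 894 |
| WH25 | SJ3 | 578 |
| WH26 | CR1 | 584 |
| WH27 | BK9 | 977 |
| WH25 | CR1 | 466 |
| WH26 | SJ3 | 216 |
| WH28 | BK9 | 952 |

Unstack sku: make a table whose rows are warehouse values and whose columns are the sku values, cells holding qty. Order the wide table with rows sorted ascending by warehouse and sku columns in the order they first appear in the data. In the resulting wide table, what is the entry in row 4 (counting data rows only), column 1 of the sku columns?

952

With rows sorted ascending by warehouse, row 4 is warehouse=WH28. sku columns in first-appearance order: BK9, ZZ0, SJ3, CR1; column 1 is BK9.
Long rows with warehouse=WH28, sku=BK9: qty = 952.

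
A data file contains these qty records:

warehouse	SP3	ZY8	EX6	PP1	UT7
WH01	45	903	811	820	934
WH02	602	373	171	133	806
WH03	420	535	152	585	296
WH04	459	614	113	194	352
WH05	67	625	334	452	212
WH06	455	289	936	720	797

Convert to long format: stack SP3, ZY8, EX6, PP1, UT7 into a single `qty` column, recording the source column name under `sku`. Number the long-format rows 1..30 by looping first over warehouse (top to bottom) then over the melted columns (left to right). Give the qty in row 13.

152

30 rows total (6 × 5). Row 13: index ⌊(13-1)/5⌋ = 2 into warehouse → WH03; (13-1) mod 5 = 2 into the melted columns → EX6.
So row 13 is (WH03, EX6, 152); qty = 152.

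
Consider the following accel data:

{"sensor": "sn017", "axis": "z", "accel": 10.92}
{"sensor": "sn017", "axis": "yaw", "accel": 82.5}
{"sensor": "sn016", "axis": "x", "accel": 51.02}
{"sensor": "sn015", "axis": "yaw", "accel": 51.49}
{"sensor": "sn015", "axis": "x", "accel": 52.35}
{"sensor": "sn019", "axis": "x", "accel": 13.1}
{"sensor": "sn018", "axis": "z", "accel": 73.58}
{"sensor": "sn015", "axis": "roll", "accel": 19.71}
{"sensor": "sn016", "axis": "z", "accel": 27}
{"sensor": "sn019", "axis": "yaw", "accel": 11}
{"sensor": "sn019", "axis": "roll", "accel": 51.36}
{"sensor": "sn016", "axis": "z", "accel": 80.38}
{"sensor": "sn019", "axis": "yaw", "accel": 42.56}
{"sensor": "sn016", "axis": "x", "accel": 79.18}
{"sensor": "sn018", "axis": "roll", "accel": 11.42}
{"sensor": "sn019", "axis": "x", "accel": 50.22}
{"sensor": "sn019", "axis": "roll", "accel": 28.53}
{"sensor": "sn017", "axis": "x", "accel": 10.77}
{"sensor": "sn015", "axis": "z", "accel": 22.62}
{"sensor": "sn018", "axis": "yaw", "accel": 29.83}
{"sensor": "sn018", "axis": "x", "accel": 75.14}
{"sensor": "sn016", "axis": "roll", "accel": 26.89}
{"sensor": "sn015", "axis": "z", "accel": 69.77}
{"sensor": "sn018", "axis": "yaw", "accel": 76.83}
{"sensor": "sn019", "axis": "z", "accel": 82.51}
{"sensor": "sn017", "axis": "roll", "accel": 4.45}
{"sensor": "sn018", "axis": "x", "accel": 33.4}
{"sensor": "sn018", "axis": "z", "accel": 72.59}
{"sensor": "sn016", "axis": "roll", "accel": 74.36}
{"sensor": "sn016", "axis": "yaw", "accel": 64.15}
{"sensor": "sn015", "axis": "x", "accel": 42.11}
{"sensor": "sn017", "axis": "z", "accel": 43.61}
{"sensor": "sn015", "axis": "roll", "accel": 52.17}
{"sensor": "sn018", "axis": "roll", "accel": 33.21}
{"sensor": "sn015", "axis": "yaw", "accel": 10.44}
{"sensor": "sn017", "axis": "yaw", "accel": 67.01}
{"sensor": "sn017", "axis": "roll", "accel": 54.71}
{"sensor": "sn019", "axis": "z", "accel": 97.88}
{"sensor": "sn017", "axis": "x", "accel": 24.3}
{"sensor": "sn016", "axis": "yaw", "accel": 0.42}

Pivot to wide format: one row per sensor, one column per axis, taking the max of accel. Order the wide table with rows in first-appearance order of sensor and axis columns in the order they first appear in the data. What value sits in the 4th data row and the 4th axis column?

With rows in first-appearance order of sensor, row 4 is sensor=sn019. axis columns in first-appearance order: z, yaw, x, roll; column 4 is roll.
Long rows with sensor=sn019, axis=roll: max(51.36, 28.53) = 51.36.

51.36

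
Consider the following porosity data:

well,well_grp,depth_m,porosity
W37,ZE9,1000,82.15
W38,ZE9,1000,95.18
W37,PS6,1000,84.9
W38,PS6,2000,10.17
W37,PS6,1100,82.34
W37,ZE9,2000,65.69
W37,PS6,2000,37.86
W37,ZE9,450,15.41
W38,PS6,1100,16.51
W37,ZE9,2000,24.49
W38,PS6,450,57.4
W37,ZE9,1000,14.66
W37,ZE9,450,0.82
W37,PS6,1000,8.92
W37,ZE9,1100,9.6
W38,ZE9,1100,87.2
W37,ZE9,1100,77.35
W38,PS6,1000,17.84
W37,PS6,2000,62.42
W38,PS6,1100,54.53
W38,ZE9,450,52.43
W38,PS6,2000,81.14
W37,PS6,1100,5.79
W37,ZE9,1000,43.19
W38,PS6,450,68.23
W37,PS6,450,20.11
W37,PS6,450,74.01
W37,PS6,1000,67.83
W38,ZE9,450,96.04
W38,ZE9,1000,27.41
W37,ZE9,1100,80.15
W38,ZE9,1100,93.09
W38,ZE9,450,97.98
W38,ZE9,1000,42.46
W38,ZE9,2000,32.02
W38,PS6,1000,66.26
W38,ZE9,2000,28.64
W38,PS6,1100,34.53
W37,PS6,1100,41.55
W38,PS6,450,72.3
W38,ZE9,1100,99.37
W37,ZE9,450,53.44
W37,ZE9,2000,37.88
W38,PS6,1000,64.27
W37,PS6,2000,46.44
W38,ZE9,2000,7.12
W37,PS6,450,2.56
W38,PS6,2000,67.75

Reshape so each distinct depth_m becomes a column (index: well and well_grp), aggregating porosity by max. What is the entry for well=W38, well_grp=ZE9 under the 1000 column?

Rows with well=W38, well_grp=ZE9 and depth_m=1000: porosity values are 95.18, 27.41, 42.46.
max(95.18, 27.41, 42.46) = 95.18.

95.18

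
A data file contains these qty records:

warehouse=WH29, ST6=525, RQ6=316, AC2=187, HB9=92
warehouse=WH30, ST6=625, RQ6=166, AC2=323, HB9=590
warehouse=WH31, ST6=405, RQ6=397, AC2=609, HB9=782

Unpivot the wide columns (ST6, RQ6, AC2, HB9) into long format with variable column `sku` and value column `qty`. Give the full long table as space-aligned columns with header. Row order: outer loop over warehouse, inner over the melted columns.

Each (warehouse, column) pair becomes one row: 3 × 4 = 12 rows.
For example, (WH29, ST6) → qty=525.

warehouse  sku  qty
WH29       ST6  525
WH29       RQ6  316
WH29       AC2  187
WH29       HB9  92 
WH30       ST6  625
WH30       RQ6  166
WH30       AC2  323
WH30       HB9  590
WH31       ST6  405
WH31       RQ6  397
WH31       AC2  609
WH31       HB9  782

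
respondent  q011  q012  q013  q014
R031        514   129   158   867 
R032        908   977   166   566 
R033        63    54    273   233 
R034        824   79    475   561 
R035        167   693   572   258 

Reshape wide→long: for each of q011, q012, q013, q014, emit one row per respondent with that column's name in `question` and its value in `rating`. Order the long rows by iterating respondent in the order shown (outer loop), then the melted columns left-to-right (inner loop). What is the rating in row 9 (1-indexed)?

63

20 rows total (5 × 4). Row 9: index ⌊(9-1)/4⌋ = 2 into respondent → R033; (9-1) mod 4 = 0 into the melted columns → q011.
So row 9 is (R033, q011, 63); rating = 63.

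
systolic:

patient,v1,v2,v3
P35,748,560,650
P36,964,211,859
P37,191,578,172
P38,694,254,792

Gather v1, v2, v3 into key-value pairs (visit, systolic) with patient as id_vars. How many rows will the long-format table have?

12

4 patient values × 3 melted columns = 12 rows.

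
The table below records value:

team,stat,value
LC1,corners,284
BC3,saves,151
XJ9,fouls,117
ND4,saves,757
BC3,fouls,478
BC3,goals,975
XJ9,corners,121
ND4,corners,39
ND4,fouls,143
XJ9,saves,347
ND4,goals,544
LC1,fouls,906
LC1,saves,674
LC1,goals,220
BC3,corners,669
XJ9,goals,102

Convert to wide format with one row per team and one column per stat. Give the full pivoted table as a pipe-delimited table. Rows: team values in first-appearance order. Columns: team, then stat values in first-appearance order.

Columns: team plus the 4 distinct stat values (corners, saves, fouls, goals).
For example, row LC1 column corners takes value=284 from the long row (LC1, corners).

| team | corners | saves | fouls | goals |
| LC1 | 284 | 674 | 906 | 220 |
| BC3 | 669 | 151 | 478 | 975 |
| XJ9 | 121 | 347 | 117 | 102 |
| ND4 | 39 | 757 | 143 | 544 |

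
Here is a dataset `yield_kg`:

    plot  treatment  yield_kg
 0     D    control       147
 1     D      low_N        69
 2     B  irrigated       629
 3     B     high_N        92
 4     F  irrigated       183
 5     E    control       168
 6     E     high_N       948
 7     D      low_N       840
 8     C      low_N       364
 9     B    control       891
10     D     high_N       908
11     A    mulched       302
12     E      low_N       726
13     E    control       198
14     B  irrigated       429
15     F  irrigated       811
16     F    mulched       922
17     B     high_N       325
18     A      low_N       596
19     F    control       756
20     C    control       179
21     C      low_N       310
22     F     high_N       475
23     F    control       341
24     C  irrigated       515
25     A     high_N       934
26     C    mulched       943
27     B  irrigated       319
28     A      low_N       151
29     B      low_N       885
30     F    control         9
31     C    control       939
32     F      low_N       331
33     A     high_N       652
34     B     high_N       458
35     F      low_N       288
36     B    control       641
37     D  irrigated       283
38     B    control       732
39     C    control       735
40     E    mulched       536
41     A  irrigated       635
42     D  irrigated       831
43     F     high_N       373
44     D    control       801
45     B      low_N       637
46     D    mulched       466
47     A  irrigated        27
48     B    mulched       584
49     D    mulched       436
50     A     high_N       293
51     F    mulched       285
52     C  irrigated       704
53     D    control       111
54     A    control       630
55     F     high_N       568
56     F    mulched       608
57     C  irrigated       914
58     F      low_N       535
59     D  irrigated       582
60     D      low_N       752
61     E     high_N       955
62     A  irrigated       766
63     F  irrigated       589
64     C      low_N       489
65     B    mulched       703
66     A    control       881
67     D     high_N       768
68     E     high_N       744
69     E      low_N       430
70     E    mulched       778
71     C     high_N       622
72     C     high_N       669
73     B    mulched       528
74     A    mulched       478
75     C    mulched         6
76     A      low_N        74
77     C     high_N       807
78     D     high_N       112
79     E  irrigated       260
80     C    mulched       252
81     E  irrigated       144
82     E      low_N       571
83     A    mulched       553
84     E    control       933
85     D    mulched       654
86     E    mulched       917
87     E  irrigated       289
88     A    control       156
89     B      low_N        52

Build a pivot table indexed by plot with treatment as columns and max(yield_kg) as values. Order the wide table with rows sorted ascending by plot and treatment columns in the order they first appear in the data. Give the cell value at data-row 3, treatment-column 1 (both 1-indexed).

With rows sorted ascending by plot, row 3 is plot=C. treatment columns in first-appearance order: control, low_N, irrigated, high_N, mulched; column 1 is control.
Long rows with plot=C, treatment=control: max(179, 939, 735) = 939.

939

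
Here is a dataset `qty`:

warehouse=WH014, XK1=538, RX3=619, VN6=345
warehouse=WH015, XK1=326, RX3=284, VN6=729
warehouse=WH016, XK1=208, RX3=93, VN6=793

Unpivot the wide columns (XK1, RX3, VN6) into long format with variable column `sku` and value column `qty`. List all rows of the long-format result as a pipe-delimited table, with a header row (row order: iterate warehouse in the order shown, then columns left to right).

| warehouse | sku | qty |
| WH014 | XK1 | 538 |
| WH014 | RX3 | 619 |
| WH014 | VN6 | 345 |
| WH015 | XK1 | 326 |
| WH015 | RX3 | 284 |
| WH015 | VN6 | 729 |
| WH016 | XK1 | 208 |
| WH016 | RX3 | 93 |
| WH016 | VN6 | 793 |

Each (warehouse, column) pair becomes one row: 3 × 3 = 9 rows.
For example, (WH014, XK1) → qty=538.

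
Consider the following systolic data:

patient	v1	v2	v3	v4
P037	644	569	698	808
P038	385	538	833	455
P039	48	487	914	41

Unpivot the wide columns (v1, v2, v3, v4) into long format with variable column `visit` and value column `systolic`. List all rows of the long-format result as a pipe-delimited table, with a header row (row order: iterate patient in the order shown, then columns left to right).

Each (patient, column) pair becomes one row: 3 × 4 = 12 rows.
For example, (P037, v1) → systolic=644.

| patient | visit | systolic |
| P037 | v1 | 644 |
| P037 | v2 | 569 |
| P037 | v3 | 698 |
| P037 | v4 | 808 |
| P038 | v1 | 385 |
| P038 | v2 | 538 |
| P038 | v3 | 833 |
| P038 | v4 | 455 |
| P039 | v1 | 48 |
| P039 | v2 | 487 |
| P039 | v3 | 914 |
| P039 | v4 | 41 |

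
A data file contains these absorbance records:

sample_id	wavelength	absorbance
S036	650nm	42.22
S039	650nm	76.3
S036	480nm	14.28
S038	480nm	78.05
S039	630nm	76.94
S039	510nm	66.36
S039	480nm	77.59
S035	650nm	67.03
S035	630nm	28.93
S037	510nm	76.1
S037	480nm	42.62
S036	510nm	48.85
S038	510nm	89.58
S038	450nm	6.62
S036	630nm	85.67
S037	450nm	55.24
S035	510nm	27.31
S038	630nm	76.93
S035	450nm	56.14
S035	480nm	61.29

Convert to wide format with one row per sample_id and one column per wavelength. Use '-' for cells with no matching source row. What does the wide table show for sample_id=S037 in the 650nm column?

No long-format row has sample_id=S037 and wavelength=650nm, so the cell is -.

-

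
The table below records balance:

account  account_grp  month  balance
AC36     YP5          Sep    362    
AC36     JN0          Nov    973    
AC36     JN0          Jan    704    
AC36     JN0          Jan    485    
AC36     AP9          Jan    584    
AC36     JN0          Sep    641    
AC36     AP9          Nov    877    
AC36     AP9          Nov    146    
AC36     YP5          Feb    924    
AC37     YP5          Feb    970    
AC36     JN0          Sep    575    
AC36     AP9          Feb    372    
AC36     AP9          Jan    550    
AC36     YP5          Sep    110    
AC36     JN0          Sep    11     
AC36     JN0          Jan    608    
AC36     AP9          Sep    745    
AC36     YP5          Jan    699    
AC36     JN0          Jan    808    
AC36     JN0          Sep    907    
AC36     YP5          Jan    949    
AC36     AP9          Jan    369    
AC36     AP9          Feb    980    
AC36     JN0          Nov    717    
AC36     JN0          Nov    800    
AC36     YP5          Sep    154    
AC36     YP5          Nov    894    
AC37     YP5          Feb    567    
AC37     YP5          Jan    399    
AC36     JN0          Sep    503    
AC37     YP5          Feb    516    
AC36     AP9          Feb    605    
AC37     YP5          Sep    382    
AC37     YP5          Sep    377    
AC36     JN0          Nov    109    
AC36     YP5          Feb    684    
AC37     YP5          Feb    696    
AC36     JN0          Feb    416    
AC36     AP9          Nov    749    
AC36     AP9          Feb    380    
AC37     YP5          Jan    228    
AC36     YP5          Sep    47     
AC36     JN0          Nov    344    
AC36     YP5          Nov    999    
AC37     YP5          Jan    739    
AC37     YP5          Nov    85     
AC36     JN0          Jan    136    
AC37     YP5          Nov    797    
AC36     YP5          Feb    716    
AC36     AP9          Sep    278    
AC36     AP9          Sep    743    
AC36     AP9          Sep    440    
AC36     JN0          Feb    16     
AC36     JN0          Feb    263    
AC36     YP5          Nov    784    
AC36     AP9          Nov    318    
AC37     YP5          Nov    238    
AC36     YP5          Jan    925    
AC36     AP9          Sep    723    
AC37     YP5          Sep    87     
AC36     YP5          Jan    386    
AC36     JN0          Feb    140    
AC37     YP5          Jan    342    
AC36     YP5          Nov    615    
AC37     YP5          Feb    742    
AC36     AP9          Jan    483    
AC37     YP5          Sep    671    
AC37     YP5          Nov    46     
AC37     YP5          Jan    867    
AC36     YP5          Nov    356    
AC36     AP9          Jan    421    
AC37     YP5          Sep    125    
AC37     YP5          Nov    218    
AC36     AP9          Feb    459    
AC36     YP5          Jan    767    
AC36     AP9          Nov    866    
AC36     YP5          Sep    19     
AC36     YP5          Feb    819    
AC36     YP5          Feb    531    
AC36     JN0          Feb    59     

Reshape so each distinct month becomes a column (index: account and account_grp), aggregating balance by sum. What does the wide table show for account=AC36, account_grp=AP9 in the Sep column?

Rows with account=AC36, account_grp=AP9 and month=Sep: balance values are 745, 278, 743, 440, 723.
745 + 278 + 743 + 440 + 723 = 2929.

2929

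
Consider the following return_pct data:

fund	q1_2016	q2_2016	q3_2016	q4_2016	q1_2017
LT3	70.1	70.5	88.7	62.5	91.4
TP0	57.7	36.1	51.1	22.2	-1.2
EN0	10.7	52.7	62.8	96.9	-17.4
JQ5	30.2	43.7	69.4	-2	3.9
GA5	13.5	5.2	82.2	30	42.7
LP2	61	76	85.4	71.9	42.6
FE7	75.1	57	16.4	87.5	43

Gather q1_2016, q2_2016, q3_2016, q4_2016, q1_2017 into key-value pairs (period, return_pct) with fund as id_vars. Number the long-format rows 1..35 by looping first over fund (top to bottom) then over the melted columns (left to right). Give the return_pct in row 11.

35 rows total (7 × 5). Row 11: index ⌊(11-1)/5⌋ = 2 into fund → EN0; (11-1) mod 5 = 0 into the melted columns → q1_2016.
So row 11 is (EN0, q1_2016, 10.7); return_pct = 10.7.

10.7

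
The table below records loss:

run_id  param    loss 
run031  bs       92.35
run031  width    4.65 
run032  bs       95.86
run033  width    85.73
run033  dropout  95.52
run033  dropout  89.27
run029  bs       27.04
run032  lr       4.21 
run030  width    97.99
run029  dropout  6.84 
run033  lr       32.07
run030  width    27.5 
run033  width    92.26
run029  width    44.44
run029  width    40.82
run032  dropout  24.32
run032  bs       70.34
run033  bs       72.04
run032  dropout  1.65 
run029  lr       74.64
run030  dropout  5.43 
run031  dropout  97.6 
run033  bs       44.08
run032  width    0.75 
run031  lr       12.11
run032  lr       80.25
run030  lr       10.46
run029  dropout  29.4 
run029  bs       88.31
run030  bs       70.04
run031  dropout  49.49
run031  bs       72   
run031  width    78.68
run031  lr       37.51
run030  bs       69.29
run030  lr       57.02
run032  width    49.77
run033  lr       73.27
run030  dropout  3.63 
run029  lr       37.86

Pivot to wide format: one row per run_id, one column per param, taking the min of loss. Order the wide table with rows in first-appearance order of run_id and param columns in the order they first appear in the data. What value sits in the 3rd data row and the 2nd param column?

85.73

With rows in first-appearance order of run_id, row 3 is run_id=run033. param columns in first-appearance order: bs, width, dropout, lr; column 2 is width.
Long rows with run_id=run033, param=width: min(85.73, 92.26) = 85.73.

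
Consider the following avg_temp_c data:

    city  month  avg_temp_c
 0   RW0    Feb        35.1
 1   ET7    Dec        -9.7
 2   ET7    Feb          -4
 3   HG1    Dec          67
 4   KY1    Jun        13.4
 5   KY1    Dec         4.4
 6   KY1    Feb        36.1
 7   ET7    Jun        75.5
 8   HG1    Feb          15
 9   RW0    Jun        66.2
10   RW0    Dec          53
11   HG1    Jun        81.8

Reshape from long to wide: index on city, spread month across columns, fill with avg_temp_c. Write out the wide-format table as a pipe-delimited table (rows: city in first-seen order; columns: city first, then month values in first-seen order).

| city | Feb | Dec | Jun |
| RW0 | 35.1 | 53 | 66.2 |
| ET7 | -4 | -9.7 | 75.5 |
| HG1 | 15 | 67 | 81.8 |
| KY1 | 36.1 | 4.4 | 13.4 |

Columns: city plus the 3 distinct month values (Feb, Dec, Jun).
For example, row RW0 column Feb takes avg_temp_c=35.1 from the long row (RW0, Feb).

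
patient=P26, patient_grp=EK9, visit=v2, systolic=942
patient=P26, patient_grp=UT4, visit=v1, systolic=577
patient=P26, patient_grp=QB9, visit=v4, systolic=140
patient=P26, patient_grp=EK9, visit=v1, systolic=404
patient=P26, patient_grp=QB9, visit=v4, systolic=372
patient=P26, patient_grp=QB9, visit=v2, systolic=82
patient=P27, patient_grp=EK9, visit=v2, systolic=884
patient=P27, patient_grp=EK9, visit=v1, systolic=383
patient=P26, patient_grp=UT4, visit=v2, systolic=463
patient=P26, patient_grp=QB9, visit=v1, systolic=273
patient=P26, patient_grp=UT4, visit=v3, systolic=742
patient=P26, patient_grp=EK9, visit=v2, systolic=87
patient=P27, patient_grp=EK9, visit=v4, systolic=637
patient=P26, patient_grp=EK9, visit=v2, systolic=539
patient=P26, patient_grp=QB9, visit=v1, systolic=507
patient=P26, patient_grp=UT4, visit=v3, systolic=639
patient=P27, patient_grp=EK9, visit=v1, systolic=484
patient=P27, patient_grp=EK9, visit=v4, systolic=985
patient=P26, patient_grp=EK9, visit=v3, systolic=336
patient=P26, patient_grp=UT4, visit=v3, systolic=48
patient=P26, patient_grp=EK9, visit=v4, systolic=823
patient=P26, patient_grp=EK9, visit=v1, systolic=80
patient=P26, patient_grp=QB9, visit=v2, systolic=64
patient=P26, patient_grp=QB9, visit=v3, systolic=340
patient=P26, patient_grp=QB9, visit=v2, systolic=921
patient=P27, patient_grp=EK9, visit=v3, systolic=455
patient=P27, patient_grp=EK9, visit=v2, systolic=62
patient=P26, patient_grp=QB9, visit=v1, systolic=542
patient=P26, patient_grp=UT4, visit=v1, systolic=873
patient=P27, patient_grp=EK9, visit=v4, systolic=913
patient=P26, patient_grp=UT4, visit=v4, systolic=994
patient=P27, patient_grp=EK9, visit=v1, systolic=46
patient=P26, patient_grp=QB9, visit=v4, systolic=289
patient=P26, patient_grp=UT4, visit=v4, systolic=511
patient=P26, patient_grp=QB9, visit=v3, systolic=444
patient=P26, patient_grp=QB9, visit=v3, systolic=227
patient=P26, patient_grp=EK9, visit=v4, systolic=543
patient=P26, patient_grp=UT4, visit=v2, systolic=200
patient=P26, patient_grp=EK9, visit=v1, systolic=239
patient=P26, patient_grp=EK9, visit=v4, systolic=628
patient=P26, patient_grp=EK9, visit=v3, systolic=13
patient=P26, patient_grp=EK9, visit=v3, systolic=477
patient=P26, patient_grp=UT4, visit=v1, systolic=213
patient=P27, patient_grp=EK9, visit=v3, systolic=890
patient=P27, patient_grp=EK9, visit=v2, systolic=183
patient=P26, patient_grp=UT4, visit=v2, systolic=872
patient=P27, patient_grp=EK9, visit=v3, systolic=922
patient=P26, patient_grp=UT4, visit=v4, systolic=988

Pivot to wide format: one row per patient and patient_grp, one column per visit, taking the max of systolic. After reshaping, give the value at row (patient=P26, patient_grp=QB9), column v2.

Rows with patient=P26, patient_grp=QB9 and visit=v2: systolic values are 82, 64, 921.
max(82, 64, 921) = 921.

921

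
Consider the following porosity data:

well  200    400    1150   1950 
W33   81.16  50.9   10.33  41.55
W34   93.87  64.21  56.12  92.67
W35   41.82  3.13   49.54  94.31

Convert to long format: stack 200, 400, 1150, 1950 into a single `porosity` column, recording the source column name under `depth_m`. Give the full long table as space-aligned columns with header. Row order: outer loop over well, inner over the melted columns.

well  depth_m  porosity
W33   200      81.16   
W33   400      50.9    
W33   1150     10.33   
W33   1950     41.55   
W34   200      93.87   
W34   400      64.21   
W34   1150     56.12   
W34   1950     92.67   
W35   200      41.82   
W35   400      3.13    
W35   1150     49.54   
W35   1950     94.31   

Each (well, column) pair becomes one row: 3 × 4 = 12 rows.
For example, (W33, 200) → porosity=81.16.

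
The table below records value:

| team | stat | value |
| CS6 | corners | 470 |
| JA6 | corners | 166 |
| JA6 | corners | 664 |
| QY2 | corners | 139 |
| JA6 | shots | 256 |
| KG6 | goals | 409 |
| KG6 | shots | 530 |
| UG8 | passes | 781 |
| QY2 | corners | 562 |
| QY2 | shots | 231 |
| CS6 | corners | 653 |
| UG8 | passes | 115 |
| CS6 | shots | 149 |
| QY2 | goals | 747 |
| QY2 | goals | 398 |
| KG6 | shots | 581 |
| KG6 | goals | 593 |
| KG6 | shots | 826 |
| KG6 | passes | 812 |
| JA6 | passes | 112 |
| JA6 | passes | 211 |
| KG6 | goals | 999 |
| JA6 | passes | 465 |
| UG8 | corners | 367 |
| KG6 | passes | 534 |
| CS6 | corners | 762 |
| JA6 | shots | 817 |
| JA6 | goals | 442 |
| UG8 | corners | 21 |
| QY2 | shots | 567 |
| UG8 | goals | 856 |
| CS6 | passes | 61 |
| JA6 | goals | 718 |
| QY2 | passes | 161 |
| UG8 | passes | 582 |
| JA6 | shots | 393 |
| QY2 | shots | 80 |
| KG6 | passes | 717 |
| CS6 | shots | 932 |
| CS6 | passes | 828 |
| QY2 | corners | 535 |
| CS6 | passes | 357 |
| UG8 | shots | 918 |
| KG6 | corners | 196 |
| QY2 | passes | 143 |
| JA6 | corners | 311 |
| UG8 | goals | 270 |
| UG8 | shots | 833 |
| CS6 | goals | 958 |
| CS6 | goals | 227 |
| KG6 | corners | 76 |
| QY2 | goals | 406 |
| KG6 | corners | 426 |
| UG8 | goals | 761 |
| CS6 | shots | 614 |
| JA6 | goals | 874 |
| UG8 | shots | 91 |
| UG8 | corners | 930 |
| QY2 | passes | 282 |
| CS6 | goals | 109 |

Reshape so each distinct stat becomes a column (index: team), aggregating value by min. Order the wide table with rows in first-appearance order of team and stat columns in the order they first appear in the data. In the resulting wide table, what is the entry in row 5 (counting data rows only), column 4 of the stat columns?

With rows in first-appearance order of team, row 5 is team=UG8. stat columns in first-appearance order: corners, shots, goals, passes; column 4 is passes.
Long rows with team=UG8, stat=passes: min(781, 115, 582) = 115.

115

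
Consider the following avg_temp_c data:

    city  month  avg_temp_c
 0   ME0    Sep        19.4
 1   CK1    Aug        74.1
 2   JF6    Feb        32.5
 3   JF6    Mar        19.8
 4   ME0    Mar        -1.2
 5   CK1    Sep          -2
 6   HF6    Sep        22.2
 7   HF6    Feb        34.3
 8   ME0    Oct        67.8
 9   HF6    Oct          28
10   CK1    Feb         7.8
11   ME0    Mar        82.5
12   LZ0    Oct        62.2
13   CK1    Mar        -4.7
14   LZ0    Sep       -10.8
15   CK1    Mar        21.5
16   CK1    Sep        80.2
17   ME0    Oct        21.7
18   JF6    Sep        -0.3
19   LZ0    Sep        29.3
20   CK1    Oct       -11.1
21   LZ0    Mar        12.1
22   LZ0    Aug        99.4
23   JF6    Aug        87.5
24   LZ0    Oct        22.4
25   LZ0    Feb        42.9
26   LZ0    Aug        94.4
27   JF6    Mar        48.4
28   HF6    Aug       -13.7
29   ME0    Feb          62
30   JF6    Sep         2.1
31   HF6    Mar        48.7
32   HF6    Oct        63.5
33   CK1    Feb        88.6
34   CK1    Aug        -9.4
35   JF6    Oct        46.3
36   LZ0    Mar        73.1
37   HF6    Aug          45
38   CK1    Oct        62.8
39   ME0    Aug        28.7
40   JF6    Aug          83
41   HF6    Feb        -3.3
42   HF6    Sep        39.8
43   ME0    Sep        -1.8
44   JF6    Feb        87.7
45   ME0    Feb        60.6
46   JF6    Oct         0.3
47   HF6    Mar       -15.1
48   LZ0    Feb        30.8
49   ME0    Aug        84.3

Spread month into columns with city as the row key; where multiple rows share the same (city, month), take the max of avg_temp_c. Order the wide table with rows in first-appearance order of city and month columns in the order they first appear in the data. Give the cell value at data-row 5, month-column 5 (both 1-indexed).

62.2

With rows in first-appearance order of city, row 5 is city=LZ0. month columns in first-appearance order: Sep, Aug, Feb, Mar, Oct; column 5 is Oct.
Long rows with city=LZ0, month=Oct: max(62.2, 22.4) = 62.2.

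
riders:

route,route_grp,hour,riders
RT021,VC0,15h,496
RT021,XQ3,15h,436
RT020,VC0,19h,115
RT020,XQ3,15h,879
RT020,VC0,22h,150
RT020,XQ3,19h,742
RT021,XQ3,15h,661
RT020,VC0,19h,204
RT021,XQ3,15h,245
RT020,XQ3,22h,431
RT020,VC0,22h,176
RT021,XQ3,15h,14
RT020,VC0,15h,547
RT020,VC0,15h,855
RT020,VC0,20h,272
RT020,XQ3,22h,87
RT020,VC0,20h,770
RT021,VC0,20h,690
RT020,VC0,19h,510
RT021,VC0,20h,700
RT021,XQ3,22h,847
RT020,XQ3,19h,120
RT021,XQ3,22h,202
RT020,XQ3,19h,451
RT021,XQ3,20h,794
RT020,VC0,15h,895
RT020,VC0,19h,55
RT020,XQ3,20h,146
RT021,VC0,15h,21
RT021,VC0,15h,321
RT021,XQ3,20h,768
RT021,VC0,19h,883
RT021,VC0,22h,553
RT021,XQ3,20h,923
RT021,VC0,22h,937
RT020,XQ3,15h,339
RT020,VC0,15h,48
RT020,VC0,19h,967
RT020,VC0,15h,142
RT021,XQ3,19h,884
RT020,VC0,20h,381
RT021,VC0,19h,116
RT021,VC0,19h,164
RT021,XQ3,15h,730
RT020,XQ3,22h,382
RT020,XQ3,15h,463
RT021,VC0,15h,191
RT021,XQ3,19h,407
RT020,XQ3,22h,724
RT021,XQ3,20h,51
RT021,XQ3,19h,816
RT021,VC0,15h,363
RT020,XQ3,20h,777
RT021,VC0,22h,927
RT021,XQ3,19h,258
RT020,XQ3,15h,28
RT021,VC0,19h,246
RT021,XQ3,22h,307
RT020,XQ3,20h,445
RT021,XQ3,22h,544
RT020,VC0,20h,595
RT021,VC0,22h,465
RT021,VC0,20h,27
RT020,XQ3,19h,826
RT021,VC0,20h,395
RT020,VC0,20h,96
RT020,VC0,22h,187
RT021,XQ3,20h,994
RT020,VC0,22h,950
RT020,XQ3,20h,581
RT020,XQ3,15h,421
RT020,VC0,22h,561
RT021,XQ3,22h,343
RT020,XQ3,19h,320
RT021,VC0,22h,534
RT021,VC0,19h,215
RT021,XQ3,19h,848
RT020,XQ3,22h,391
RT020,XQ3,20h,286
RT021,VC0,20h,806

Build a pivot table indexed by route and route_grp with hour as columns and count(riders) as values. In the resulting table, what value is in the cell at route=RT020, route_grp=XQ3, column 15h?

5

Rows with route=RT020, route_grp=XQ3 and hour=15h: riders values are 879, 339, 463, 28, 421.
5 rows match — count = 5.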